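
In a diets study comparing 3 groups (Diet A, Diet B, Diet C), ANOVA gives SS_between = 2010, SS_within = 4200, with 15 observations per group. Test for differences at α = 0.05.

df_between = 2, df_within = 42. F = MS_between/MS_within = 1005.0/100.0 = 10.05. F_crit ≈ 3.22. Reject H₀. At least one mean differs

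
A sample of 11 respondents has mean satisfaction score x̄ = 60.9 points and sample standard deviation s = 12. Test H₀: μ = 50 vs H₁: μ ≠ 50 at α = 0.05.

t = (x̄ - μ₀)/(s/√n) = (60.9 - 50)/(12/√11) = 3.013. df = 10, critical t = ±2.228. Reject H₀.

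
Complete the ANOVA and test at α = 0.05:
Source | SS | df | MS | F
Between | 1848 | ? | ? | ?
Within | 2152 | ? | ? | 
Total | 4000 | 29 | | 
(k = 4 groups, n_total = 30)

df_between = 3, df_within = 26. MS_between = 616.0, MS_within = 82.77. F = 7.442, F_crit ≈ 2.975. Reject H₀.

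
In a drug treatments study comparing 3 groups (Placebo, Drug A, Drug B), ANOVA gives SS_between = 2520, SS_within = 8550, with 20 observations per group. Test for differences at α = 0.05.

df_between = 2, df_within = 57. F = MS_between/MS_within = 1260.0/150.0 = 8.4. F_crit ≈ 3.159. Reject H₀. At least one mean differs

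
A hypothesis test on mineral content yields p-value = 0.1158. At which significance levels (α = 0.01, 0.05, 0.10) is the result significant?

p = 0.1158. Not significant at any of the given levels.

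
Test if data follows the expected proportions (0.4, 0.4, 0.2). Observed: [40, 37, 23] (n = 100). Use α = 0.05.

Expected: [40.0, 40.0, 20.0]. χ² = 0.675. df = 2, critical = 5.991. Fail to reject H₀.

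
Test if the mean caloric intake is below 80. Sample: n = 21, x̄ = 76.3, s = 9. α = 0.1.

t = (76.3 - 80)/(9/√21) = -1.884, df = 20. Critical t = -1.325. Reject H₀.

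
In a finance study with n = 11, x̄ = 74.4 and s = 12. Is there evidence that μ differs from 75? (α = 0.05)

t = (x̄ - μ₀)/(s/√n) = (74.4 - 75)/(12/√11) = -0.166. df = 10, critical t = ±2.228. Fail to reject H₀.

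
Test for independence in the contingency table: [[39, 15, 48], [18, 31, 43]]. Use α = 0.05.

χ² = 13.096. df = 2, critical = 5.991. Reject H₀. Variables are dependent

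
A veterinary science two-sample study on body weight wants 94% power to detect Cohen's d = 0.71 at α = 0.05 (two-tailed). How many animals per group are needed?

z_{α/2} = 1.96, z_β = Φ⁻¹(0.94) = 1.555. For medium effect (d = 0.71): n per group = 2(z_{α/2} + z_β)²/d² = 2(1.96 + 1.555)²/0.71² = 49.02 → 50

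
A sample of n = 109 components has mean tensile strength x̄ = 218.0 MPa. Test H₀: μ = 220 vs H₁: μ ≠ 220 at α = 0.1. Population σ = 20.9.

z = (x̄ - μ₀)/(σ/√n) = (218.0 - 220)/(20.9/√109) = -0.999. Critical value: ±1.645. Since |-0.999| ≤ 1.645, Fail to reject H₀.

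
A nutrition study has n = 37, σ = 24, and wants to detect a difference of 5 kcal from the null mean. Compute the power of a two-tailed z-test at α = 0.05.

SE = σ/√n = 24/√37 = 3.946. Non-centrality λ = d/SE = 5/3.946 = 1.267. Power ≈ Φ(λ - z_{α/2}) = Φ(1.267 - 1.96) = Φ(-0.693) = 0.244.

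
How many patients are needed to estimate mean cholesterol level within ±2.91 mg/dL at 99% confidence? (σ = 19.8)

n = (z*σ/E)² = (2.576×19.8/2.91)² = 307.2 → n = 308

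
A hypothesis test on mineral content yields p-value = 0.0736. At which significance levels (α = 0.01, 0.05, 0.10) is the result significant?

p = 0.0736. Significant at: α = 0.1.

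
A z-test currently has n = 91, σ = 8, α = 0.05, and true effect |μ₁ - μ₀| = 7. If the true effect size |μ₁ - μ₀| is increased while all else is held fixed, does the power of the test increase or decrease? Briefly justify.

Power increases: a larger true effect increases the non-centrality λ = |μ₁ - μ₀|/(σ/√n).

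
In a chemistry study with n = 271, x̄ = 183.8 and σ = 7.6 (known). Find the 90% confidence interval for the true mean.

CI = x̄ ± z*(σ/√n) = 183.8 ± 1.645(7.6/√271) = 183.8 ± 0.76 = (183.04, 184.56)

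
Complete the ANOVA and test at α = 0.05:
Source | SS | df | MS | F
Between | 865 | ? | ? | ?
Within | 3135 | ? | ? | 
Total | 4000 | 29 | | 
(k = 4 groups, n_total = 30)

df_between = 3, df_within = 26. MS_between = 288.33, MS_within = 120.58. F = 2.391, F_crit ≈ 2.975. Fail to reject H₀.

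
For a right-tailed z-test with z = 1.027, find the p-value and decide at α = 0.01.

p = P(Z > 1.027) = 1 - Φ(1.027) ≈ 0.1522. Since p ≥ 0.01, fail to reject H₀ (not significant) at α = 0.01.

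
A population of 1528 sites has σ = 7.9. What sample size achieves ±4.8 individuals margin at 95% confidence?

Without FPC: n₀ = (1.96×7.9/4.8)² = 10.406. With FPC: n = n₀N/(n₀+N-1) = 10.3 → n = 11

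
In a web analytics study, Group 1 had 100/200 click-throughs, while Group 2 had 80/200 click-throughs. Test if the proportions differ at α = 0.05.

p̂₁ = 0.5, p̂₂ = 0.4, pooled p̂ = 0.45. z = 2.01. Critical: ±1.96. Reject H₀.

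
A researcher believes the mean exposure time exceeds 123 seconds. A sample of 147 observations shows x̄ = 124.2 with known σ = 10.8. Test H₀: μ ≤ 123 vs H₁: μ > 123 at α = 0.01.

z = 1.347. Critical value: 2.33. Fail to reject H₀.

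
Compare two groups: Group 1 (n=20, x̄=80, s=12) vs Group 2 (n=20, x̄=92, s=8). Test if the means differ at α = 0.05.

Pooled sp = 10.2. t = -3.721, df = 38. Critical t = ±2.024. Reject H₀.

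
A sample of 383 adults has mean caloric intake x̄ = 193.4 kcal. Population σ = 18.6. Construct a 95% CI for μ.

CI = x̄ ± z*(σ/√n) = 193.4 ± 1.96(18.6/√383) = 193.4 ± 1.86 = (191.54, 195.26)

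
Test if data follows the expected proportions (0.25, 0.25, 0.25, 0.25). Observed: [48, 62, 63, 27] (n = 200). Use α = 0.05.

Expected: [50.0, 50.0, 50.0, 50.0]. χ² = 16.92. df = 3, critical = 7.815. Reject H₀.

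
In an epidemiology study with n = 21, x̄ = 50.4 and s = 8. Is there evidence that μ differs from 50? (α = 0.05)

t = (x̄ - μ₀)/(s/√n) = (50.4 - 50)/(8/√21) = 0.229. df = 20, critical t = ±2.086. Fail to reject H₀.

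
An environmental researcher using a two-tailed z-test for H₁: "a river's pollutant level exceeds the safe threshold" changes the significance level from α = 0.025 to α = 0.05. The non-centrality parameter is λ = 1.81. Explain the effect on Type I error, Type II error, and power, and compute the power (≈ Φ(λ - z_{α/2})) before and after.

Increasing α from 0.025 to 0.05:
• Type I error rate increases (α is the Type I rate by definition).
• Critical value moves from z_{α/2} = 2.241 to 1.96, so power = Φ(λ - z_{α/2}) goes from Φ(1.81 - 2.241) = 0.333 to Φ(1.81 - 1.96) = 0.44.
• Type II error rate β = 1 - power therefore decreases (0.667 → 0.56).
Appropriate when false negatives are costly — here, allowing unsafe pollution to continue.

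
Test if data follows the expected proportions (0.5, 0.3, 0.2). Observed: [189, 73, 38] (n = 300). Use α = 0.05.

Expected: [150.0, 90.0, 60.0]. χ² = 21.418. df = 2, critical = 5.991. Reject H₀.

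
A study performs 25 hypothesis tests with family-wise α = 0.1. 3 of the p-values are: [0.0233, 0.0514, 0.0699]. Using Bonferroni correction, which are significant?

Bonferroni α = 0.1/25 = 0.004. None of the given p-values are significant.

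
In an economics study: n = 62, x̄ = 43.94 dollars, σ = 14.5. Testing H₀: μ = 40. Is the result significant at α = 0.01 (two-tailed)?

z = (43.94 - 40)/(14.5/√62) = 2.14. Since |z| ≤ 2.576, not significant at α = 0.01.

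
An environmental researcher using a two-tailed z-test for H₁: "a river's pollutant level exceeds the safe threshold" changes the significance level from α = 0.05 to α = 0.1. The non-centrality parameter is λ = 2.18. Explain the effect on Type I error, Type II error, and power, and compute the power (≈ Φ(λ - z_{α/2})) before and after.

Increasing α from 0.05 to 0.1:
• Type I error rate increases (α is the Type I rate by definition).
• Critical value moves from z_{α/2} = 1.96 to 1.645, so power = Φ(λ - z_{α/2}) goes from Φ(2.18 - 1.96) = 0.587 to Φ(2.18 - 1.645) = 0.704.
• Type II error rate β = 1 - power therefore decreases (0.413 → 0.296).
Appropriate when false negatives are costly — here, allowing unsafe pollution to continue.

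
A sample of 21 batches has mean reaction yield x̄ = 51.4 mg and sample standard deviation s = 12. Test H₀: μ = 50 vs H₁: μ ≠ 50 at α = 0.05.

t = (x̄ - μ₀)/(s/√n) = (51.4 - 50)/(12/√21) = 0.535. df = 20, critical t = ±2.086. Fail to reject H₀.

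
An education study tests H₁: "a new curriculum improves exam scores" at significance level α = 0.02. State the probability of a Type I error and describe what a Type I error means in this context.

P(Type I error) = α = 0.02. A Type I error is rejecting H₀ when H₀ is actually true (false positive) — here, concluding that a new curriculum improves exam scores when in fact this is not the case. Consequence: adopting a curriculum that gives no real benefit — disruption for nothing.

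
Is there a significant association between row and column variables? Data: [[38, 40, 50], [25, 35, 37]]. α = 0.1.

χ² = 0.701. df = 2, critical = 4.605. Fail to reject H₀. No evidence of dependence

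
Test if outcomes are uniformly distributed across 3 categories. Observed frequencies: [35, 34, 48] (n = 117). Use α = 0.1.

Expected = 39 each. χ² = Σ(O-E)²/E = 3.128. df = 2, critical value = 4.605. Fail to reject H₀.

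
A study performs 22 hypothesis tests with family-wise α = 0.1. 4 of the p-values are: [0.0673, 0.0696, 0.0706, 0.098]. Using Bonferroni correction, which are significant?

Bonferroni α = 0.1/22 = 0.00455. None of the given p-values are significant.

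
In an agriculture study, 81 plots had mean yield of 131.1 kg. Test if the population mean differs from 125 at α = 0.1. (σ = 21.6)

z = (x̄ - μ₀)/(σ/√n) = (131.1 - 125)/(21.6/√81) = 2.542. Critical value: ±1.645. Since |2.542| > 1.645, Reject H₀.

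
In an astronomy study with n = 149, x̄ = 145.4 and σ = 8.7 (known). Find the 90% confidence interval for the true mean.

CI = x̄ ± z*(σ/√n) = 145.4 ± 1.645(8.7/√149) = 145.4 ± 1.17 = (144.23, 146.57)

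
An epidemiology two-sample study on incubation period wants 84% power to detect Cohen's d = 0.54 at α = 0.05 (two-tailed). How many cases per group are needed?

z_{α/2} = 1.96, z_β = Φ⁻¹(0.84) = 0.994. For medium effect (d = 0.54): n per group = 2(z_{α/2} + z_β)²/d² = 2(1.96 + 0.994)²/0.54² = 59.8 → 60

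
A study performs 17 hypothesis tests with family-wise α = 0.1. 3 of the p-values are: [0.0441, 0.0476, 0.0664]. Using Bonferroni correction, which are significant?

Bonferroni α = 0.1/17 = 0.00588. None of the given p-values are significant.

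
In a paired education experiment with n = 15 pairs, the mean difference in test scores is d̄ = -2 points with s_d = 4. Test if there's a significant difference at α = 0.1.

t = d̄/(s_d/√n) = -2/(4/√15) = -1.936. df = 14, critical t = ±1.761. Reject H₀.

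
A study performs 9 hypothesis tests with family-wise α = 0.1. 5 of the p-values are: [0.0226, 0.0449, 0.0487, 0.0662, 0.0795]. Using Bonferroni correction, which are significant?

Bonferroni α = 0.1/9 = 0.01111. None of the given p-values are significant.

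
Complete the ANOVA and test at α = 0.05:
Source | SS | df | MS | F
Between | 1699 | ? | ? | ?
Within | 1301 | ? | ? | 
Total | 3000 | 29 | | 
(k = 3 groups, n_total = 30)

df_between = 2, df_within = 27. MS_between = 849.5, MS_within = 48.19. F = 17.63, F_crit ≈ 3.354. Reject H₀.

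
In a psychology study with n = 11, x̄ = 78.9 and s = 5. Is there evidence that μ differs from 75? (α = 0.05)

t = (x̄ - μ₀)/(s/√n) = (78.9 - 75)/(5/√11) = 2.587. df = 10, critical t = ±2.228. Reject H₀.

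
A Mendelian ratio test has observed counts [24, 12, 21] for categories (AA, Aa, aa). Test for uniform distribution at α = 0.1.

Expected = 19 each. χ² = Σ(O-E)²/E = 4.105. df = 2, critical value = 4.605. Fail to reject H₀.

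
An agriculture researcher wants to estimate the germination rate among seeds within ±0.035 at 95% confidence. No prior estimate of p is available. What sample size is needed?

Conservative approach: use p = 0.5 (maximizes p(1-p) = 0.25). n = z²(0.25)/E² = 1.96²×0.25/0.035² = 784.0 → n = 784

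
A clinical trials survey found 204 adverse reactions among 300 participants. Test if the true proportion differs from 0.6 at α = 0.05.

p̂ = 0.68, p₀ = 0.6. z = (p̂ - p₀)/√(p₀(1-p₀)/n) = 2.828. Critical: ±1.96. Reject H₀.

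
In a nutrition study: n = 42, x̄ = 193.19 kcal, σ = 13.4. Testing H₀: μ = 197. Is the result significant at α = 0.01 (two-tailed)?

z = (193.19 - 197)/(13.4/√42) = -1.843. Since |z| ≤ 2.576, not significant at α = 0.01.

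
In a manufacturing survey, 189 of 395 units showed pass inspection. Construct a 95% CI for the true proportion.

p̂ = 0.478. CI = p̂ ± z*√(p̂(1-p̂)/n) = (0.429, 0.528)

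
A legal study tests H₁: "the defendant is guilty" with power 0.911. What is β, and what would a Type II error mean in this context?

β = 1 - power = 1 - 0.911 = 0.089. A Type II error is failing to reject H₀ when H₀ is false (false negative) — here, failing to conclude that the defendant is guilty when in fact it is true. Consequence: acquitting a guilty person.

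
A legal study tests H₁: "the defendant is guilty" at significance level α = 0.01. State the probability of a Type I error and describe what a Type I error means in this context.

P(Type I error) = α = 0.01. A Type I error is rejecting H₀ when H₀ is actually true (false positive) — here, concluding that the defendant is guilty when in fact this is not the case. Consequence: convicting an innocent person.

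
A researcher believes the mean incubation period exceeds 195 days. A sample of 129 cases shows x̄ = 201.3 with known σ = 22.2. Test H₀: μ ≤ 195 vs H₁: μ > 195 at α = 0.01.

z = 3.223. Critical value: 2.33. Reject H₀.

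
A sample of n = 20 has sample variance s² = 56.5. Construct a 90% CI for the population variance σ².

df = 19. χ²_{0.05} = 30.144, χ²_{0.95} = 10.117. CI for σ² = ((n-1)s²/χ²_{α/2}, (n-1)s²/χ²_{1-α/2}) = (19·56.5/30.144, 19·56.5/10.117) = (35.61, 106.11)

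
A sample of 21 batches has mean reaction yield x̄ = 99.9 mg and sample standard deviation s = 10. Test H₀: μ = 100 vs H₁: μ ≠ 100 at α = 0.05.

t = (x̄ - μ₀)/(s/√n) = (99.9 - 100)/(10/√21) = -0.046. df = 20, critical t = ±2.086. Fail to reject H₀.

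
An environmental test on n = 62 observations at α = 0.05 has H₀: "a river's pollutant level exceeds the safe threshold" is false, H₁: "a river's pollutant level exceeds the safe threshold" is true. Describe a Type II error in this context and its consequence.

Type II error: failing to reject H₀ when it is false — concluding that a river's pollutant level exceeds the safe threshold is not supported when in fact it is. Consequence: allowing unsafe pollution to continue.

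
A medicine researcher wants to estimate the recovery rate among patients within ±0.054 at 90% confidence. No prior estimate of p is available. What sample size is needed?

Conservative approach: use p = 0.5 (maximizes p(1-p) = 0.25). n = z²(0.25)/E² = 1.645²×0.25/0.054² = 232.0 → n = 232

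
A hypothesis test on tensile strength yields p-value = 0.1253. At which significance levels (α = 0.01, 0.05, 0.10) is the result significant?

p = 0.1253. Not significant at any of the given levels.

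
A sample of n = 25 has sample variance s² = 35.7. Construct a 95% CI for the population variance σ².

df = 24. χ²_{0.025} = 39.364, χ²_{0.975} = 12.401. CI for σ² = ((n-1)s²/χ²_{α/2}, (n-1)s²/χ²_{1-α/2}) = (24·35.7/39.364, 24·35.7/12.401) = (21.77, 69.09)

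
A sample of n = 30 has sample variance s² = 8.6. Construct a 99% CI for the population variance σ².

df = 29. χ²_{0.005} = 52.336, χ²_{0.995} = 13.121. CI for σ² = ((n-1)s²/χ²_{α/2}, (n-1)s²/χ²_{1-α/2}) = (29·8.6/52.336, 29·8.6/13.121) = (4.77, 19.01)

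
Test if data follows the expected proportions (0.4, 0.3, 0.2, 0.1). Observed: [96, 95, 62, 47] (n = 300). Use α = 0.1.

Expected: [120.0, 90.0, 60.0, 30.0]. χ² = 14.778. df = 3, critical = 6.251. Reject H₀.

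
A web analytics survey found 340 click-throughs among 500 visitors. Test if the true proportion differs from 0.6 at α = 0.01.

p̂ = 0.68, p₀ = 0.6. z = (p̂ - p₀)/√(p₀(1-p₀)/n) = 3.651. Critical: ±2.576. Reject H₀.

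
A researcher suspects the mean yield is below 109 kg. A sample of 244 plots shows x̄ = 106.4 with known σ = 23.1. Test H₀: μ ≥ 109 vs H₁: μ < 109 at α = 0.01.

z = -1.758. Critical value: -2.33. Fail to reject H₀.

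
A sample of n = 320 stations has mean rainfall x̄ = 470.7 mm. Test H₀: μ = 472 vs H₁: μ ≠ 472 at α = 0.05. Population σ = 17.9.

z = (x̄ - μ₀)/(σ/√n) = (470.7 - 472)/(17.9/√320) = -1.299. Critical value: ±1.96. Since |-1.299| ≤ 1.96, Fail to reject H₀.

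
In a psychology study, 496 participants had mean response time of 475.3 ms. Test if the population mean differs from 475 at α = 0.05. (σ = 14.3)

z = (x̄ - μ₀)/(σ/√n) = (475.3 - 475)/(14.3/√496) = 0.467. Critical value: ±1.96. Since |0.467| ≤ 1.96, Fail to reject H₀.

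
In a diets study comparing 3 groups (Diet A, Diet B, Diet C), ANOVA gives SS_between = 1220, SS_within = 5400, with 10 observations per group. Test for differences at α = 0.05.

df_between = 2, df_within = 27. F = MS_between/MS_within = 610.0/200.0 = 3.05. F_crit ≈ 3.354. Fail to reject H₀.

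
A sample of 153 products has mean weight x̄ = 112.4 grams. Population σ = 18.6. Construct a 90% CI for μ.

CI = x̄ ± z*(σ/√n) = 112.4 ± 1.645(18.6/√153) = 112.4 ± 2.47 = (109.93, 114.87)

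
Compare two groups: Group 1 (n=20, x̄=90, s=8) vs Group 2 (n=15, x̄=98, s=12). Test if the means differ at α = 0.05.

Pooled sp = 9.9. t = -2.367, df = 33. Critical t = ±2.035. Reject H₀.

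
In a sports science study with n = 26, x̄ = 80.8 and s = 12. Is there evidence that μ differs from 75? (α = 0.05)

t = (x̄ - μ₀)/(s/√n) = (80.8 - 75)/(12/√26) = 2.465. df = 25, critical t = ±2.06. Reject H₀.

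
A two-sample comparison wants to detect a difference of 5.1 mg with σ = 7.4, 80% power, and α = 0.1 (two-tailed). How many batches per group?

n per group = 2(z_α/2 + z_β)²σ²/d² = 2×(1.645 + 0.84)²×7.4²/5.1² = 26.002 → n = 27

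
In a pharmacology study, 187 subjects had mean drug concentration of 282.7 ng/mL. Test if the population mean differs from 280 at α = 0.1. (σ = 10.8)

z = (x̄ - μ₀)/(σ/√n) = (282.7 - 280)/(10.8/√187) = 3.419. Critical value: ±1.645. Since |3.419| > 1.645, Reject H₀.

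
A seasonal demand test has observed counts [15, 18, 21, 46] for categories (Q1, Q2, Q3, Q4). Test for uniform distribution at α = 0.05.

Expected = 25 each. χ² = Σ(O-E)²/E = 24.24. df = 3, critical value = 7.815. Reject H₀.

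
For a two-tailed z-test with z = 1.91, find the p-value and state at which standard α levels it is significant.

p = 2·P(Z > |1.91|) = 2·(1 - Φ(1.91)) ≈ 0.0561. Significant at α = 0.1.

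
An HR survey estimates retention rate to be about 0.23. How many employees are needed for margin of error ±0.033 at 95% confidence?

n = z²p(1-p)/E² = 1.96²×0.23×0.77/0.033² = 624.7 → n = 625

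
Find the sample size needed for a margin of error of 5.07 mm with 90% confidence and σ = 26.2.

n = (z*σ/E)² = (1.645×26.2/5.07)² = 72.3 → n = 73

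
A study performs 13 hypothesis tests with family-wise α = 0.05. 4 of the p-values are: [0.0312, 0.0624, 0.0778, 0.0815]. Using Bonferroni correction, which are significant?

Bonferroni α = 0.05/13 = 0.00385. None of the given p-values are significant.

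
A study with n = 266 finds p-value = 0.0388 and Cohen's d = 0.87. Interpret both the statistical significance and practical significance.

Statistically significant (p = 0.0388 < 0.05). Cohen's d = 0.87 indicates a large effect size. Both statistical and practical significance should be considered.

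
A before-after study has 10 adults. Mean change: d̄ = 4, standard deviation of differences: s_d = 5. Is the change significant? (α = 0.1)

t = d̄/(s_d/√n) = 4/(5/√10) = 2.53. df = 9, critical t = ±1.833. Reject H₀.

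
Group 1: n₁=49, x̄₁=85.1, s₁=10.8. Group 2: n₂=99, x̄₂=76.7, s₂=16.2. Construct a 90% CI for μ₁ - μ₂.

Difference = 8.4. SE = √(10.8²/49 + 16.2²/99) = 2.243. CI = (4.71, 12.09)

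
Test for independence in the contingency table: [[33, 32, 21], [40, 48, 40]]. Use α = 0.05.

χ² = 1.608. df = 2, critical = 5.991. Fail to reject H₀. No evidence of dependence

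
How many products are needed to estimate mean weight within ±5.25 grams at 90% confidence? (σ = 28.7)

n = (z*σ/E)² = (1.645×28.7/5.25)² = 80.9 → n = 81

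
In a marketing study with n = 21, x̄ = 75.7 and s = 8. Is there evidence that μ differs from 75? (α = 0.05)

t = (x̄ - μ₀)/(s/√n) = (75.7 - 75)/(8/√21) = 0.401. df = 20, critical t = ±2.086. Fail to reject H₀.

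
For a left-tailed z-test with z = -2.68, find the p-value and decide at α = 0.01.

p = P(Z < -2.68) = Φ(-2.68) ≈ 0.0037. Since p < 0.01, reject H₀ (significant) at α = 0.01.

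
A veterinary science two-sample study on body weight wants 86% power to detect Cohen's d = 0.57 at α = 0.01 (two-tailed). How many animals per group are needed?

z_{α/2} = 2.576, z_β = Φ⁻¹(0.86) = 1.08. For medium effect (d = 0.57): n per group = 2(z_{α/2} + z_β)²/d² = 2(2.576 + 1.08)²/0.57² = 82.3 → 83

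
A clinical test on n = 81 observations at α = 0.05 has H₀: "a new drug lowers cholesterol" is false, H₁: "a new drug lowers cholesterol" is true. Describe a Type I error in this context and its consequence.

Type I error: rejecting H₀ when it is true — concluding that a new drug lowers cholesterol when in fact it is not. Consequence: approving an ineffective drug — patients take a useless medication and may skip effective alternatives.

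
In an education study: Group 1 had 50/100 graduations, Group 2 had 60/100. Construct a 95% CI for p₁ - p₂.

p̂₁ = 0.5, p̂₂ = 0.6. Difference = -0.1. CI = (-0.237, 0.037)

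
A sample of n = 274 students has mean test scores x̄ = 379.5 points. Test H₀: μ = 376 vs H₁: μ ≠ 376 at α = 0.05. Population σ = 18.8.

z = (x̄ - μ₀)/(σ/√n) = (379.5 - 376)/(18.8/√274) = 3.082. Critical value: ±1.96. Since |3.082| > 1.96, Reject H₀.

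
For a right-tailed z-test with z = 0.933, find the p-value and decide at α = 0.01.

p = P(Z > 0.933) = 1 - Φ(0.933) ≈ 0.1754. Since p ≥ 0.01, fail to reject H₀ (not significant) at α = 0.01.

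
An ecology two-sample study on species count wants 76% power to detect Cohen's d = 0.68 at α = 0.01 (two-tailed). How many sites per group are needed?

z_{α/2} = 2.576, z_β = Φ⁻¹(0.76) = 0.706. For medium effect (d = 0.68): n per group = 2(z_{α/2} + z_β)²/d² = 2(2.576 + 0.706)²/0.68² = 46.6 → 47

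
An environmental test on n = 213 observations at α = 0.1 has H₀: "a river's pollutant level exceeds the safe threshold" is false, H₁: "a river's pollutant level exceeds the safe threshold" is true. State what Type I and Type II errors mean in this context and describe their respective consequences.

Type I (false positive): concluding that a river's pollutant level exceeds the safe threshold when it is not — shutting down a compliant factory unnecessarily. Type II (false negative): failing to conclude that a river's pollutant level exceeds the safe threshold when it is — allowing unsafe pollution to continue. Which is costlier depends on domain priorities and is a judgement call rather than a statistical fact.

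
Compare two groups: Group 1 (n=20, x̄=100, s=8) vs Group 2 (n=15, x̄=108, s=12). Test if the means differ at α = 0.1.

Pooled sp = 9.9. t = -2.367, df = 33. Critical t = ±1.692. Reject H₀.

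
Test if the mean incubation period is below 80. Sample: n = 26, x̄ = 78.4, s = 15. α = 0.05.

t = (78.4 - 80)/(15/√26) = -0.544, df = 25. Critical t = -1.708. Fail to reject H₀.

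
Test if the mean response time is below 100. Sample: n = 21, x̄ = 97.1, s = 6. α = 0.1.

t = (97.1 - 100)/(6/√21) = -2.215, df = 20. Critical t = -1.325. Reject H₀.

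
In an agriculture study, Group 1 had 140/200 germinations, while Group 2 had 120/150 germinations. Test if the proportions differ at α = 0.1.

p̂₁ = 0.7, p̂₂ = 0.8, pooled p̂ = 0.743. z = -2.118. Critical: ±1.645. Reject H₀.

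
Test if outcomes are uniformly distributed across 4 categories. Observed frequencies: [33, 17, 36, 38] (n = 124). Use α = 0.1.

Expected = 31 each. χ² = Σ(O-E)²/E = 8.839. df = 3, critical value = 6.251. Reject H₀.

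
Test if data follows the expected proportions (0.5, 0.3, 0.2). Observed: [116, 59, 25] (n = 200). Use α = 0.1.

Expected: [100.0, 60.0, 40.0]. χ² = 8.202. df = 2, critical = 4.605. Reject H₀.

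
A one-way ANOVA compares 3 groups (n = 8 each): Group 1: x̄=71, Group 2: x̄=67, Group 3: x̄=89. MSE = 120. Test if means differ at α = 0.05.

Grand mean = 75.67. SS_between = 2197.33, MS_between = 1098.67. F = 9.156, F_crit ≈ 3.467. Reject H₀.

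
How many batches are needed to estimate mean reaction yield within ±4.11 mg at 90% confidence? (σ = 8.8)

n = (z*σ/E)² = (1.645×8.8/4.11)² = 12.4 → n = 13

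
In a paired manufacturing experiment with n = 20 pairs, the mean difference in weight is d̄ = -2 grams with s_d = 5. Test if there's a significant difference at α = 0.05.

t = d̄/(s_d/√n) = -2/(5/√20) = -1.789. df = 19, critical t = ±2.093. Fail to reject H₀.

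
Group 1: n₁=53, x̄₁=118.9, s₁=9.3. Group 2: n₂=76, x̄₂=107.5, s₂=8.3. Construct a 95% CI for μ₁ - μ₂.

Difference = 11.4. SE = √(9.3²/53 + 8.3²/76) = 1.593. CI = (8.28, 14.52)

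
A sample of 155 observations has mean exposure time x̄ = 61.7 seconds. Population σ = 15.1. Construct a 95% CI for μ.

CI = x̄ ± z*(σ/√n) = 61.7 ± 1.96(15.1/√155) = 61.7 ± 2.38 = (59.32, 64.08)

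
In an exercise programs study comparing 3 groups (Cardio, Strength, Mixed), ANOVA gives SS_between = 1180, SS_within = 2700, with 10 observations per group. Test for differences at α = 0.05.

df_between = 2, df_within = 27. F = MS_between/MS_within = 590.0/100.0 = 5.9. F_crit ≈ 3.354. Reject H₀. At least one mean differs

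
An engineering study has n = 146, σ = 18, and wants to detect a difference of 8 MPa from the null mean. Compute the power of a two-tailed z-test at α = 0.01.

SE = σ/√n = 18/√146 = 1.49. Non-centrality λ = d/SE = 8/1.49 = 5.37. Power ≈ Φ(λ - z_{α/2}) = Φ(5.37 - 2.576) = Φ(2.794) = 0.997.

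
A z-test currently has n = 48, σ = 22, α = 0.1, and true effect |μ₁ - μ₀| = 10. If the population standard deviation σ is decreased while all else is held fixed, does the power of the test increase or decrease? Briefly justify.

Power increases: a smaller σ shrinks the standard error σ/√n, moving the sampling distribution under H₁ further from the critical value.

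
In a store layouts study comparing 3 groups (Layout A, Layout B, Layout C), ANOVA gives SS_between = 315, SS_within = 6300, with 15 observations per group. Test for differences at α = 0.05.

df_between = 2, df_within = 42. F = MS_between/MS_within = 157.5/150.0 = 1.05. F_crit ≈ 3.22. Fail to reject H₀.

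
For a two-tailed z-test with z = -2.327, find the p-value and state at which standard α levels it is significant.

p = 2·P(Z > |-2.327|) = 2·(1 - Φ(2.327)) ≈ 0.02. Significant at α = 0.1; Significant at α = 0.05.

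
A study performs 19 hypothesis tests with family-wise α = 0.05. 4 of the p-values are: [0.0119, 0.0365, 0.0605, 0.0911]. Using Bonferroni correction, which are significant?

Bonferroni α = 0.05/19 = 0.00263. None of the given p-values are significant.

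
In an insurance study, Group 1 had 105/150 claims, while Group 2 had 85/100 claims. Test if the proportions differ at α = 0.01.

p̂₁ = 0.7, p̂₂ = 0.85, pooled p̂ = 0.76. z = -2.721. Critical: ±2.576. Reject H₀.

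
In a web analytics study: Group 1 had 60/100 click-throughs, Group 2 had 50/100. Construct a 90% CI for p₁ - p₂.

p̂₁ = 0.6, p̂₂ = 0.5. Difference = 0.1. CI = (-0.015, 0.215)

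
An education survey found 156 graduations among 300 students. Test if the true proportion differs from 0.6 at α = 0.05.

p̂ = 0.52, p₀ = 0.6. z = (p̂ - p₀)/√(p₀(1-p₀)/n) = -2.828. Critical: ±1.96. Reject H₀.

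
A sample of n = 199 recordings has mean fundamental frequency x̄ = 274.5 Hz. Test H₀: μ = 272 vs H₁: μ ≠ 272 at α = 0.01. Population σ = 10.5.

z = (x̄ - μ₀)/(σ/√n) = (274.5 - 272)/(10.5/√199) = 3.359. Critical value: ±2.576. Since |3.359| > 2.576, Reject H₀.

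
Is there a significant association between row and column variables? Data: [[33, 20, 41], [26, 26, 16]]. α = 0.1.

χ² = 8.627. df = 2, critical = 4.605. Reject H₀. Variables are dependent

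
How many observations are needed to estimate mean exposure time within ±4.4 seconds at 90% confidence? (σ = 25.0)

n = (z*σ/E)² = (1.645×25.0/4.4)² = 87.4 → n = 88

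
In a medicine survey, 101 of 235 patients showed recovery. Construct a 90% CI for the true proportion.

p̂ = 0.43. CI = p̂ ± z*√(p̂(1-p̂)/n) = (0.377, 0.483)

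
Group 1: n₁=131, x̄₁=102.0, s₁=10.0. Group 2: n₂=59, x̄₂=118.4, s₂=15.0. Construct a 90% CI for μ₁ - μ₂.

Difference = -16.4. SE = √(10.0²/131 + 15.0²/59) = 2.139. CI = (-19.92, -12.88)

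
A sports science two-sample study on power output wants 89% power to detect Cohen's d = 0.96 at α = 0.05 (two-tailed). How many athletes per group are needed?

z_{α/2} = 1.96, z_β = Φ⁻¹(0.89) = 1.227. For large effect (d = 0.96): n per group = 2(z_{α/2} + z_β)²/d² = 2(1.96 + 1.227)²/0.96² = 22.04 → 23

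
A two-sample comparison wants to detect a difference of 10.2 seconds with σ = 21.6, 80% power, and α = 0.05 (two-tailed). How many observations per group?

n per group = 2(z_α/2 + z_β)²σ²/d² = 2×(1.96 + 0.84)²×21.6²/10.2² = 70.3 → n = 71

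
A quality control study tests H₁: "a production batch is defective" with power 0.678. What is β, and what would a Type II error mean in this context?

β = 1 - power = 1 - 0.678 = 0.322. A Type II error is failing to reject H₀ when H₀ is false (false negative) — here, failing to conclude that a production batch is defective when in fact it is true. Consequence: shipping a defective batch — faulty products reach customers.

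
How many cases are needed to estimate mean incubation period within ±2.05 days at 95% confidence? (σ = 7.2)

n = (z*σ/E)² = (1.96×7.2/2.05)² = 47.4 → n = 48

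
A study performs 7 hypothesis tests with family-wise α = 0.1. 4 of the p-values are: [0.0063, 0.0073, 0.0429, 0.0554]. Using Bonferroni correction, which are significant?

Bonferroni α = 0.1/7 = 0.01429. Significant p-values: [0.0063, 0.0073]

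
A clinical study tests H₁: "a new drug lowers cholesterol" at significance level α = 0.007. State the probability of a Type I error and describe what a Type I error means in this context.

P(Type I error) = α = 0.007. A Type I error is rejecting H₀ when H₀ is actually true (false positive) — here, concluding that a new drug lowers cholesterol when in fact this is not the case. Consequence: approving an ineffective drug — patients take a useless medication and may skip effective alternatives.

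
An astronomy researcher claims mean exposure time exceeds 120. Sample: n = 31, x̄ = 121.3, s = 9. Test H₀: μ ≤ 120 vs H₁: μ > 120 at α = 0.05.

t = (121.3 - 120)/(9/√31) = 0.804, df = 30. Critical t = 1.697. Fail to reject H₀.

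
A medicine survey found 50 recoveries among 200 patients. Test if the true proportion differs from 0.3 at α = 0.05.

p̂ = 0.25, p₀ = 0.3. z = (p̂ - p₀)/√(p₀(1-p₀)/n) = -1.543. Critical: ±1.96. Fail to reject H₀.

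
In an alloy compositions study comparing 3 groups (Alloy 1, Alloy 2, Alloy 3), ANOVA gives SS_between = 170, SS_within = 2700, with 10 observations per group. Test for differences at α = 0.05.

df_between = 2, df_within = 27. F = MS_between/MS_within = 85.0/100.0 = 0.85. F_crit ≈ 3.354. Fail to reject H₀.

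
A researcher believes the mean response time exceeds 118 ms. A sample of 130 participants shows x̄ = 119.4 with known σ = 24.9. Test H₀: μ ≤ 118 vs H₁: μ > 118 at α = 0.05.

z = 0.641. Critical value: 1.645. Fail to reject H₀.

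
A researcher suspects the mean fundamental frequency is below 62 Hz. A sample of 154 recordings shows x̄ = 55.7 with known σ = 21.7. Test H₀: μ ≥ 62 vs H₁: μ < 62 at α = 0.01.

z = -3.603. Critical value: -2.33. Reject H₀.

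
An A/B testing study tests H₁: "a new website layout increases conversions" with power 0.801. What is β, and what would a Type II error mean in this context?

β = 1 - power = 1 - 0.801 = 0.199. A Type II error is failing to reject H₀ when H₀ is false (false negative) — here, failing to conclude that a new website layout increases conversions when in fact it is true. Consequence: discarding a layout that would have improved conversions — lost revenue.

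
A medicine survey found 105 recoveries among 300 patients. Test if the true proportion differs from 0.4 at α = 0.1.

p̂ = 0.35, p₀ = 0.4. z = (p̂ - p₀)/√(p₀(1-p₀)/n) = -1.768. Critical: ±1.645. Reject H₀.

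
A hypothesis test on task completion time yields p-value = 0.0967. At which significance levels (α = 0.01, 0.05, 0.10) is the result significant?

p = 0.0967. Significant at: α = 0.1.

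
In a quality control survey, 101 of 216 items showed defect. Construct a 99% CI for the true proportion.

p̂ = 0.468. CI = p̂ ± z*√(p̂(1-p̂)/n) = (0.38, 0.555)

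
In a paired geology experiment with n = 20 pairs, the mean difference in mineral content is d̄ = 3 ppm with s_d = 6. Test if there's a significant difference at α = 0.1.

t = d̄/(s_d/√n) = 3/(6/√20) = 2.236. df = 19, critical t = ±1.729. Reject H₀.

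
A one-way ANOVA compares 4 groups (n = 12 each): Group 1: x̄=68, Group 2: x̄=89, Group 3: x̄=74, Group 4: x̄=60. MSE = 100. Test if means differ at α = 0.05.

Grand mean = 72.75. SS_between = 5409.0, MS_between = 1803.0. F = 18.03, F_crit ≈ 2.816. Reject H₀.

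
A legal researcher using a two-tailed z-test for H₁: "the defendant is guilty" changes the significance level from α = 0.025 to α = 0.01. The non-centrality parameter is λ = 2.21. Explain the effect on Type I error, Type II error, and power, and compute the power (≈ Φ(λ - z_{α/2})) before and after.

Decreasing α from 0.025 to 0.01:
• Type I error rate decreases (α is the Type I rate by definition).
• Critical value moves from z_{α/2} = 2.241 to 2.576, so power = Φ(λ - z_{α/2}) goes from Φ(2.21 - 2.241) = 0.488 to Φ(2.21 - 2.576) = 0.357.
• Type II error rate β = 1 - power therefore increases (0.512 → 0.643).
Appropriate when false positives are costly — here, convicting an innocent person.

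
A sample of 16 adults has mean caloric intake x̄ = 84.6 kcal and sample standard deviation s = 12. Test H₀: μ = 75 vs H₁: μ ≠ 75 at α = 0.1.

t = (x̄ - μ₀)/(s/√n) = (84.6 - 75)/(12/√16) = 3.2. df = 15, critical t = ±1.753. Reject H₀.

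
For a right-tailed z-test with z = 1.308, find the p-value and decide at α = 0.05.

p = P(Z > 1.308) = 1 - Φ(1.308) ≈ 0.0954. Since p ≥ 0.05, fail to reject H₀ (not significant) at α = 0.05.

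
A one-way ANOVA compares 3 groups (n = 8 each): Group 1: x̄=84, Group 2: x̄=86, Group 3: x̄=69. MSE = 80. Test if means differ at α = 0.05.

Grand mean = 79.67. SS_between = 1381.33, MS_between = 690.67. F = 8.633, F_crit ≈ 3.467. Reject H₀.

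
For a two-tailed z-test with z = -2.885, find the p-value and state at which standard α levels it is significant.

p = 2·P(Z > |-2.885|) = 2·(1 - Φ(2.885)) ≈ 0.0039. Significant at α = 0.1; Significant at α = 0.05; Significant at α = 0.01.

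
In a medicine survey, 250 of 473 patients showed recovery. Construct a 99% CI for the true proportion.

p̂ = 0.529. CI = p̂ ± z*√(p̂(1-p̂)/n) = (0.469, 0.588)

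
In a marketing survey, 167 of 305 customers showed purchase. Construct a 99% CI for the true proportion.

p̂ = 0.548. CI = p̂ ± z*√(p̂(1-p̂)/n) = (0.474, 0.621)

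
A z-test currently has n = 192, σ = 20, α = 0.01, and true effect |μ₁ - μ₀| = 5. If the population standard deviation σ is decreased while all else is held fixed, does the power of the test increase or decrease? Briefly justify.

Power increases: a smaller σ shrinks the standard error σ/√n, moving the sampling distribution under H₁ further from the critical value.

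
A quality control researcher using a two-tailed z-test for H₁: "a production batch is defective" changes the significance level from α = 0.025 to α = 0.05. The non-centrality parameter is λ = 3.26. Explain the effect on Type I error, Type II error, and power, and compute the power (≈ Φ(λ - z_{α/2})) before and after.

Increasing α from 0.025 to 0.05:
• Type I error rate increases (α is the Type I rate by definition).
• Critical value moves from z_{α/2} = 2.241 to 1.96, so power = Φ(λ - z_{α/2}) goes from Φ(3.26 - 2.241) = 0.846 to Φ(3.26 - 1.96) = 0.903.
• Type II error rate β = 1 - power therefore decreases (0.154 → 0.097).
Appropriate when false negatives are costly — here, shipping a defective batch — faulty products reach customers.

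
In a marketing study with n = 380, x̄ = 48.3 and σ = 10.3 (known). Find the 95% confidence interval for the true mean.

CI = x̄ ± z*(σ/√n) = 48.3 ± 1.96(10.3/√380) = 48.3 ± 1.04 = (47.26, 49.34)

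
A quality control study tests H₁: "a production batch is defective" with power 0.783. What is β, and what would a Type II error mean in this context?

β = 1 - power = 1 - 0.783 = 0.217. A Type II error is failing to reject H₀ when H₀ is false (false negative) — here, failing to conclude that a production batch is defective when in fact it is true. Consequence: shipping a defective batch — faulty products reach customers.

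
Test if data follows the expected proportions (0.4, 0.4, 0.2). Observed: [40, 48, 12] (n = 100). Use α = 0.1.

Expected: [40.0, 40.0, 20.0]. χ² = 4.8. df = 2, critical = 4.605. Reject H₀.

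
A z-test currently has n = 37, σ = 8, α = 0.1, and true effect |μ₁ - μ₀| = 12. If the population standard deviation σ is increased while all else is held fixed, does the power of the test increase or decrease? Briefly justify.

Power decreases: a larger σ inflates the standard error σ/√n, pulling the sampling distribution under H₁ back toward the critical value.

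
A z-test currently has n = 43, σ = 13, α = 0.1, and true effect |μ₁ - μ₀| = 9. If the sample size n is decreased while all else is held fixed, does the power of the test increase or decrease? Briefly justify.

Power decreases: a smaller n inflates the standard error σ/√n, pulling the sampling distribution under H₁ back toward the critical value.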